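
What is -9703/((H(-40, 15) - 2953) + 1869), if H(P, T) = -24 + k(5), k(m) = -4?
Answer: 9703/1112 ≈ 8.7257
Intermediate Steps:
H(P, T) = -28 (H(P, T) = -24 - 4 = -28)
-9703/((H(-40, 15) - 2953) + 1869) = -9703/((-28 - 2953) + 1869) = -9703/(-2981 + 1869) = -9703/(-1112) = -9703*(-1/1112) = 9703/1112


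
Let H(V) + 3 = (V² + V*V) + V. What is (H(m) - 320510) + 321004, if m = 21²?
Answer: 389894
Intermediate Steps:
m = 441
H(V) = -3 + V + 2*V² (H(V) = -3 + ((V² + V*V) + V) = -3 + ((V² + V²) + V) = -3 + (2*V² + V) = -3 + (V + 2*V²) = -3 + V + 2*V²)
(H(m) - 320510) + 321004 = ((-3 + 441 + 2*441²) - 320510) + 321004 = ((-3 + 441 + 2*194481) - 320510) + 321004 = ((-3 + 441 + 388962) - 320510) + 321004 = (389400 - 320510) + 321004 = 68890 + 321004 = 389894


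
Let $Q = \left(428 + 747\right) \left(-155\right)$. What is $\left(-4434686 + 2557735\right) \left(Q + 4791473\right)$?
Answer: $-8651520337948$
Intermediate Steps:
$Q = -182125$ ($Q = 1175 \left(-155\right) = -182125$)
$\left(-4434686 + 2557735\right) \left(Q + 4791473\right) = \left(-4434686 + 2557735\right) \left(-182125 + 4791473\right) = \left(-1876951\right) 4609348 = -8651520337948$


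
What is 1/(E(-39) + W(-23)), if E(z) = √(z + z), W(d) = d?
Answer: -23/607 - I*√78/607 ≈ -0.037891 - 0.01455*I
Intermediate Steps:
E(z) = √2*√z (E(z) = √(2*z) = √2*√z)
1/(E(-39) + W(-23)) = 1/(√2*√(-39) - 23) = 1/(√2*(I*√39) - 23) = 1/(I*√78 - 23) = 1/(-23 + I*√78)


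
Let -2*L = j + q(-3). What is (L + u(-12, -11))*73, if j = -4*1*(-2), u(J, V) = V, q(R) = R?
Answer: -1971/2 ≈ -985.50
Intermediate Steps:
j = 8 (j = -4*(-2) = 8)
L = -5/2 (L = -(8 - 3)/2 = -½*5 = -5/2 ≈ -2.5000)
(L + u(-12, -11))*73 = (-5/2 - 11)*73 = -27/2*73 = -1971/2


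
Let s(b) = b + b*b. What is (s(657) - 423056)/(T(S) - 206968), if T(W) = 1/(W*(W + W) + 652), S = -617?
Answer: -7048777500/157715825039 ≈ -0.044693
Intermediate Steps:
s(b) = b + b**2
T(W) = 1/(652 + 2*W**2) (T(W) = 1/(W*(2*W) + 652) = 1/(2*W**2 + 652) = 1/(652 + 2*W**2))
(s(657) - 423056)/(T(S) - 206968) = (657*(1 + 657) - 423056)/(1/(2*(326 + (-617)**2)) - 206968) = (657*658 - 423056)/(1/(2*(326 + 380689)) - 206968) = (432306 - 423056)/((1/2)/381015 - 206968) = 9250/((1/2)*(1/381015) - 206968) = 9250/(1/762030 - 206968) = 9250/(-157715825039/762030) = 9250*(-762030/157715825039) = -7048777500/157715825039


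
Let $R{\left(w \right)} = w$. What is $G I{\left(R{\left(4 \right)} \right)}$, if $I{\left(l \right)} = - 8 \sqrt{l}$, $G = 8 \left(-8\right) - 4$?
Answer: $1088$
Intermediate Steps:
$G = -68$ ($G = -64 - 4 = -68$)
$G I{\left(R{\left(4 \right)} \right)} = - 68 \left(- 8 \sqrt{4}\right) = - 68 \left(\left(-8\right) 2\right) = \left(-68\right) \left(-16\right) = 1088$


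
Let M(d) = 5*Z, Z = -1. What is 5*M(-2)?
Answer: -25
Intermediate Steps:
M(d) = -5 (M(d) = 5*(-1) = -5)
5*M(-2) = 5*(-5) = -25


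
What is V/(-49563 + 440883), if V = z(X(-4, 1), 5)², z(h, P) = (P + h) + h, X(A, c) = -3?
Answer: 1/391320 ≈ 2.5555e-6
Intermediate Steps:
z(h, P) = P + 2*h
V = 1 (V = (5 + 2*(-3))² = (5 - 6)² = (-1)² = 1)
V/(-49563 + 440883) = 1/(-49563 + 440883) = 1/391320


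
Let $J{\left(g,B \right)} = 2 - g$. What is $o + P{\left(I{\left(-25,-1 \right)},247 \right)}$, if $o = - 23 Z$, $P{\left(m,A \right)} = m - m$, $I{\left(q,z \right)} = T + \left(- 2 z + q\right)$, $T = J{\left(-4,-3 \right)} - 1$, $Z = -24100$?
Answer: $554300$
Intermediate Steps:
$T = 5$ ($T = \left(2 - -4\right) - 1 = \left(2 + 4\right) - 1 = 6 - 1 = 5$)
$I{\left(q,z \right)} = 5 + q - 2 z$ ($I{\left(q,z \right)} = 5 + \left(- 2 z + q\right) = 5 + \left(q - 2 z\right) = 5 + q - 2 z$)
$P{\left(m,A \right)} = 0$
$o = 554300$ ($o = \left(-23\right) \left(-24100\right) = 554300$)
$o + P{\left(I{\left(-25,-1 \right)},247 \right)} = 554300 + 0 = 554300$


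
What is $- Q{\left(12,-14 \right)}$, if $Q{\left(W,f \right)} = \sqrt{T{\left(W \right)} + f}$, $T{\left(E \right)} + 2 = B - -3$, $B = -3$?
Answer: $- 4 i \approx - 4.0 i$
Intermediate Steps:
$T{\left(E \right)} = -2$ ($T{\left(E \right)} = -2 - 0 = -2 + \left(-3 + 3\right) = -2 + 0 = -2$)
$Q{\left(W,f \right)} = \sqrt{-2 + f}$
$- Q{\left(12,-14 \right)} = - \sqrt{-2 - 14} = - \sqrt{-16} = - 4 i$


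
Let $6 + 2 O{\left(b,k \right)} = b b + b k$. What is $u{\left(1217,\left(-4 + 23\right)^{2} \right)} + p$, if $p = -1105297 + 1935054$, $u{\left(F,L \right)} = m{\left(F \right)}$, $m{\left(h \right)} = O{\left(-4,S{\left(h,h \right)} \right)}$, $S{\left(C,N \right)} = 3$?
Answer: $829756$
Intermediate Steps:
$O{\left(b,k \right)} = -3 + \frac{b^{2}}{2} + \frac{b k}{2}$ ($O{\left(b,k \right)} = -3 + \frac{b b + b k}{2} = -3 + \frac{b^{2} + b k}{2} = -3 + \left(\frac{b^{2}}{2} + \frac{b k}{2}\right) = -3 + \frac{b^{2}}{2} + \frac{b k}{2}$)
$m{\left(h \right)} = -1$ ($m{\left(h \right)} = -3 + \frac{\left(-4\right)^{2}}{2} + \frac{1}{2} \left(-4\right) 3 = -3 + \frac{1}{2} \cdot 16 - 6 = -3 + 8 - 6 = -1$)
$u{\left(F,L \right)} = -1$
$p = 829757$
$u{\left(1217,\left(-4 + 23\right)^{2} \right)} + p = -1 + 829757 = 829756$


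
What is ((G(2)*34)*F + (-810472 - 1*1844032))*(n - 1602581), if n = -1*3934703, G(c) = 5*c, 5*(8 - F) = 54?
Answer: 14704014021504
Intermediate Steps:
F = -14/5 (F = 8 - ⅕*54 = 8 - 54/5 = -14/5 ≈ -2.8000)
n = -3934703
((G(2)*34)*F + (-810472 - 1*1844032))*(n - 1602581) = (((5*2)*34)*(-14/5) + (-810472 - 1*1844032))*(-3934703 - 1602581) = ((10*34)*(-14/5) + (-810472 - 1844032))*(-5537284) = (340*(-14/5) - 2654504)*(-5537284) = (-952 - 2654504)*(-5537284) = -2655456*(-5537284) = 14704014021504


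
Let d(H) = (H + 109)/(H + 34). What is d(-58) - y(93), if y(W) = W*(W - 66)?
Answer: -20105/8 ≈ -2513.1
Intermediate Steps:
y(W) = W*(-66 + W)
d(H) = (109 + H)/(34 + H)
d(-58) - y(93) = (109 - 58)/(34 - 58) - 93*(-66 + 93) = 51/(-24) - 93*27 = -1/24*51 - 1*2511 = -17/8 - 2511 = -20105/8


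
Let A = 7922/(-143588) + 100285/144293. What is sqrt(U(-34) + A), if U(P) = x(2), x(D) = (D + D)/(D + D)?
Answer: sqrt(175981777049358115478)/10359371642 ≈ 1.2806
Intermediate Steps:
x(D) = 1 (x(D) = (2*D)/((2*D)) = (2*D)*(1/(2*D)) = 1)
U(P) = 1
A = 6628316717/10359371642 (A = 7922*(-1/143588) + 100285*(1/144293) = -3961/71794 + 100285/144293 = 6628316717/10359371642 ≈ 0.63984)
sqrt(U(-34) + A) = sqrt(1 + 6628316717/10359371642) = sqrt(16987688359/10359371642) = sqrt(175981777049358115478)/10359371642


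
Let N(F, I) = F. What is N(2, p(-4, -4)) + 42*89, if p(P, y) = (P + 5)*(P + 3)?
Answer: 3740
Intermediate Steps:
p(P, y) = (3 + P)*(5 + P) (p(P, y) = (5 + P)*(3 + P) = (3 + P)*(5 + P))
N(2, p(-4, -4)) + 42*89 = 2 + 42*89 = 2 + 3738 = 3740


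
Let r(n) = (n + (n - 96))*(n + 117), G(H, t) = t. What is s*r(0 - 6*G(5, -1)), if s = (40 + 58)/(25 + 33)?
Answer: -506268/29 ≈ -17458.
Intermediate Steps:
r(n) = (-96 + 2*n)*(117 + n) (r(n) = (n + (-96 + n))*(117 + n) = (-96 + 2*n)*(117 + n))
s = 49/29 (s = 98/58 = 98*(1/58) = 49/29 ≈ 1.6897)
s*r(0 - 6*G(5, -1)) = 49*(-11232 + 2*(0 - 6*(-1))**2 + 138*(0 - 6*(-1)))/29 = 49*(-11232 + 2*(0 + 6)**2 + 138*(0 + 6))/29 = 49*(-11232 + 2*6**2 + 138*6)/29 = 49*(-11232 + 2*36 + 828)/29 = 49*(-11232 + 72 + 828)/29 = (49/29)*(-10332) = -506268/29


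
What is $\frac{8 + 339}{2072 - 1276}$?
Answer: $\frac{347}{796} \approx 0.43593$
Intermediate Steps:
$\frac{8 + 339}{2072 - 1276} = \frac{347}{796}$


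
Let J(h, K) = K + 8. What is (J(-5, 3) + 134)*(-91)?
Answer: -13195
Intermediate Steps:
J(h, K) = 8 + K
(J(-5, 3) + 134)*(-91) = ((8 + 3) + 134)*(-91) = (11 + 134)*(-91) = 145*(-91) = -13195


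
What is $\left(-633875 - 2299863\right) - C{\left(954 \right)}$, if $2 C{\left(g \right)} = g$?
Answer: $-2934215$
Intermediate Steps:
$C{\left(g \right)} = \frac{g}{2}$
$\left(-633875 - 2299863\right) - C{\left(954 \right)} = \left(-633875 - 2299863\right) - \frac{1}{2} \cdot 954 = \left(-633875 - 2299863\right) - 477 = -2933738 - 477 = -2934215$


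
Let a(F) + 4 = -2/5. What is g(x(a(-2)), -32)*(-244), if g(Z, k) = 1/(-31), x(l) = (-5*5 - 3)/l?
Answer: 244/31 ≈ 7.8710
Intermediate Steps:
a(F) = -22/5 (a(F) = -4 - 2/5 = -4 - 2*⅕ = -4 - ⅖ = -22/5)
x(l) = -28/l (x(l) = (-25 - 3)/l = -28/l)
g(Z, k) = -1/31
g(x(a(-2)), -32)*(-244) = -1/31*(-244) = 244/31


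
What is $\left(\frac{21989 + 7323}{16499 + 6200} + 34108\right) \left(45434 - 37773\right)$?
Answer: $\frac{5931504765444}{22699} \approx 2.6131 \cdot 10^{8}$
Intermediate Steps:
$\left(\frac{21989 + 7323}{16499 + 6200} + 34108\right) \left(45434 - 37773\right) = \left(\frac{29312}{22699} + 34108\right) 7661 = \frac{774246804}{22699} \cdot 7661 = \frac{5931504765444}{22699}$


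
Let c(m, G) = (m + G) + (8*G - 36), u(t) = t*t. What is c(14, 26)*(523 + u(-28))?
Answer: 277084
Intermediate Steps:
u(t) = t²
c(m, G) = -36 + m + 9*G (c(m, G) = (G + m) + (-36 + 8*G) = -36 + m + 9*G)
c(14, 26)*(523 + u(-28)) = (-36 + 14 + 9*26)*(523 + (-28)²) = (-36 + 14 + 234)*(523 + 784) = 212*1307 = 277084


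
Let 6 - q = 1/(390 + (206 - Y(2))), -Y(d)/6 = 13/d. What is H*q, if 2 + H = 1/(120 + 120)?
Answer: -1824511/152400 ≈ -11.972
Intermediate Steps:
Y(d) = -78/d
q = 3809/635 (q = 6 - 1/(390 + (206 - (-78)/2)) = 6 - 1/(390 + (206 - 1*(-39))) = 6 - 1/(390 + (206 + 39)) = 6 - 1/(390 + 245) = 6 - 1/635 = 3809/635 ≈ 5.9984)
H = -479/240 (H = -2 + 1/(120 + 120) = -2 + 1/240 = -479/240 ≈ -1.9958)
H*q = -479/240*3809/635 = -1824511/152400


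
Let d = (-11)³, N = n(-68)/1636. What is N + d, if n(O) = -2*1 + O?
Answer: -1088793/818 ≈ -1331.0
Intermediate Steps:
n(O) = -2 + O
N = -35/818 (N = (-2 - 68)/1636 = -70*1/1636 = -35/818 ≈ -0.042787)
d = -1331
N + d = -35/818 - 1331 = -1088793/818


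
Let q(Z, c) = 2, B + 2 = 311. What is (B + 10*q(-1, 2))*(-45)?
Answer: -14805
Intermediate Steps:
B = 309 (B = -2 + 311 = 309)
(B + 10*q(-1, 2))*(-45) = (309 + 10*2)*(-45) = (309 + 20)*(-45) = 329*(-45) = -14805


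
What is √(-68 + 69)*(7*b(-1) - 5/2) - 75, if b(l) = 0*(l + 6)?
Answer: -155/2 ≈ -77.500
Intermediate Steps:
b(l) = 0 (b(l) = 0*(6 + l) = 0)
√(-68 + 69)*(7*b(-1) - 5/2) - 75 = √(-68 + 69)*(7*0 - 5/2) - 75 = √1*(0 - 5*½) - 75 = 1*(0 - 5/2) - 75 = 1*(-5/2) - 75 = -5/2 - 75 = -155/2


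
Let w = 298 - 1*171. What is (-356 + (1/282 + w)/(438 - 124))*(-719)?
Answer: 22639349287/88548 ≈ 2.5567e+5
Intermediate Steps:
w = 127 (w = 298 - 171 = 127)
(-356 + (1/282 + w)/(438 - 124))*(-719) = (-356 + (1/282 + 127)/(438 - 124))*(-719) = (-356 + (1/282 + 127)/314)*(-719) = (-356 + (35815/282)*(1/314))*(-719) = (-356 + 35815/88548)*(-719) = -31487273/88548*(-719) = 22639349287/88548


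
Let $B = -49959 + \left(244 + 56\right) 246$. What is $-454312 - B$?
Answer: $-478153$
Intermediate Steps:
$B = 23841$ ($B = -49959 + 300 \cdot 246 = -49959 + 73800 = 23841$)
$-454312 - B = -454312 - 23841 = -478153$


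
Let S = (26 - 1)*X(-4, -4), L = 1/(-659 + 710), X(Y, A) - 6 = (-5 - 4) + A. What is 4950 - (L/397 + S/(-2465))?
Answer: 2906415136/587163 ≈ 4949.9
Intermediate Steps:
X(Y, A) = -3 + A (X(Y, A) = 6 + ((-5 - 4) + A) = 6 + (-9 + A) = -3 + A)
L = 1/51 ≈ 0.019608
S = -175 (S = (26 - 1)*(-3 - 4) = 25*(-7) = -175)
4950 - (L/397 + S/(-2465)) = 4950 - ((1/51)/397 - 175/(-2465)) = 4950 - ((1/51)*(1/397) - 175*(-1/2465)) = 4950 - (1/20247 + 35/493) = 4950 - 1*41714/587163 = 4950 - 41714/587163 = 2906415136/587163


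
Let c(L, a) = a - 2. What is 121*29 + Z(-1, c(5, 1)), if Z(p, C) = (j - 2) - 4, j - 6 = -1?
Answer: 3508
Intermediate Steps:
j = 5 (j = 6 - 1 = 5)
c(L, a) = -2 + a
Z(p, C) = -1 (Z(p, C) = (5 - 2) - 4 = 3 - 4 = -1)
121*29 + Z(-1, c(5, 1)) = 121*29 - 1 = 3509 - 1 = 3508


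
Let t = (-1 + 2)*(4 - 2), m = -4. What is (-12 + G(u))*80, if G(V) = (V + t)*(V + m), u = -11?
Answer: 9840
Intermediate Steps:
t = 2 (t = 1*2 = 2)
G(V) = (-4 + V)*(2 + V) (G(V) = (V + 2)*(V - 4) = (2 + V)*(-4 + V) = (-4 + V)*(2 + V))
(-12 + G(u))*80 = (-12 + (-8 + (-11)² - 2*(-11)))*80 = (-12 + (-8 + 121 + 22))*80 = (-12 + 135)*80 = 123*80 = 9840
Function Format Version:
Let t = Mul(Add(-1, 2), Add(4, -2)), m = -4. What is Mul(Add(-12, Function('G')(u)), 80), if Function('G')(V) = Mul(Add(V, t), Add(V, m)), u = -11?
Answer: 9840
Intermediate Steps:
t = 2 (t = Mul(1, 2) = 2)
Function('G')(V) = Mul(Add(-4, V), Add(2, V)) (Function('G')(V) = Mul(Add(V, 2), Add(V, -4)) = Mul(Add(2, V), Add(-4, V)) = Mul(Add(-4, V), Add(2, V)))
Mul(Add(-12, Function('G')(u)), 80) = Mul(Add(-12, Add(-8, Pow(-11, 2), Mul(-2, -11))), 80) = Mul(Add(-12, Add(-8, 121, 22)), 80) = Mul(Add(-12, 135), 80) = Mul(123, 80) = 9840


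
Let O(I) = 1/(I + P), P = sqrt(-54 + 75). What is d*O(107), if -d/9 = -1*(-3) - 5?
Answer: 963/5714 - 9*sqrt(21)/5714 ≈ 0.16132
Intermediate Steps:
d = 18 (d = -9*(-1*(-3) - 5) = -9*(3 - 5) = -9*(-2) = 18)
P = sqrt(21) ≈ 4.5826
O(I) = 1/(I + sqrt(21))
d*O(107) = 18/(107 + sqrt(21))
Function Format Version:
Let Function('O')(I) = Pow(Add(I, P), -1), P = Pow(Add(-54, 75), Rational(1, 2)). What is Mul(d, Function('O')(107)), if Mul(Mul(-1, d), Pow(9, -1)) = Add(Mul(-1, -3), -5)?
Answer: Add(Rational(963, 5714), Mul(Rational(-9, 5714), Pow(21, Rational(1, 2)))) ≈ 0.16132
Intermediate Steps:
d = 18 (d = Mul(-9, Add(Mul(-1, -3), -5)) = Mul(-9, Add(3, -5)) = Mul(-9, -2) = 18)
P = Pow(21, Rational(1, 2)) ≈ 4.5826
Function('O')(I) = Pow(Add(I, Pow(21, Rational(1, 2))), -1)
Mul(d, Function('O')(107)) = Mul(18, Pow(Add(107, Pow(21, Rational(1, 2))), -1))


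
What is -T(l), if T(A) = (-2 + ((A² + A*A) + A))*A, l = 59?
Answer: -414121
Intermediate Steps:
T(A) = A*(-2 + A + 2*A²) (T(A) = (-2 + ((A² + A²) + A))*A = (-2 + (2*A² + A))*A = (-2 + (A + 2*A²))*A = (-2 + A + 2*A²)*A = A*(-2 + A + 2*A²))
-T(l) = -59*(-2 + 59 + 2*59²) = -59*(-2 + 59 + 2*3481) = -59*(-2 + 59 + 6962) = -59*7019 = -1*414121 = -414121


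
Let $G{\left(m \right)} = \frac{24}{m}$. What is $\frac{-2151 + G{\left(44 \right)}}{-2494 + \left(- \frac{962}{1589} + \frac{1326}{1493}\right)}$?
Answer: $\frac{11223715587}{13015282478} \approx 0.86235$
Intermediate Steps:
$\frac{-2151 + G{\left(44 \right)}}{-2494 + \left(- \frac{962}{1589} + \frac{1326}{1493}\right)} = \frac{-2151 + \frac{24}{44}}{-2494 + \left(- \frac{962}{1589} + \frac{1326}{1493}\right)} = \frac{-2151 + 24 \cdot \frac{1}{44}}{-2494 + \left(\left(-962\right) \frac{1}{1589} + 1326 \cdot \frac{1}{1493}\right)} = \frac{-2151 + \frac{6}{11}}{-2494 + \left(- \frac{962}{1589} + \frac{1326}{1493}\right)} = - \frac{23655}{11 \left(-2494 + \frac{670748}{2372377}\right)} = - \frac{23655}{11 \left(- \frac{5916037490}{2372377}\right)} = \left(- \frac{23655}{11}\right) \left(- \frac{2372377}{5916037490}\right) = \frac{11223715587}{13015282478}$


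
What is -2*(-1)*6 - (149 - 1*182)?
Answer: 45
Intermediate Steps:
-2*(-1)*6 - (149 - 1*182) = 2*6 - (149 - 182) = 12 - 1*(-33) = 12 + 33 = 45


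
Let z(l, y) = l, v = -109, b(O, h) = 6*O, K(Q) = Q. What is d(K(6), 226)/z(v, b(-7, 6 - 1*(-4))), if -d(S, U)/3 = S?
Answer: 18/109 ≈ 0.16514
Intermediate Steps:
d(S, U) = -3*S
d(K(6), 226)/z(v, b(-7, 6 - 1*(-4))) = -3*6/(-109) = -18*(-1/109) = 18/109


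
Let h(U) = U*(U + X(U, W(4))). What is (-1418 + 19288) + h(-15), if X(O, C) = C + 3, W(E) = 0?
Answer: 18050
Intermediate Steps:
X(O, C) = 3 + C
h(U) = U*(3 + U) (h(U) = U*(U + (3 + 0)) = U*(U + 3) = U*(3 + U))
(-1418 + 19288) + h(-15) = (-1418 + 19288) - 15*(3 - 15) = 17870 - 15*(-12) = 17870 + 180 = 18050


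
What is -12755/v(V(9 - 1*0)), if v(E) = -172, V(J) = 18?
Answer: 12755/172 ≈ 74.157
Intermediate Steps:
-12755/v(V(9 - 1*0)) = -12755/(-172) = -12755*(-1/172) = 12755/172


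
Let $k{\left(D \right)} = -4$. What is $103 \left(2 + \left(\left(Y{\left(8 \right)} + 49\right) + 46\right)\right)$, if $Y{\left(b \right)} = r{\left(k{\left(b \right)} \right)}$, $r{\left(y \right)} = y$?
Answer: $9579$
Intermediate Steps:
$Y{\left(b \right)} = -4$
$103 \left(2 + \left(\left(Y{\left(8 \right)} + 49\right) + 46\right)\right) = 103 \left(2 + \left(\left(-4 + 49\right) + 46\right)\right) = 103 \left(2 + \left(45 + 46\right)\right) = 103 \left(2 + 91\right) = 103 \cdot 93 = 9579$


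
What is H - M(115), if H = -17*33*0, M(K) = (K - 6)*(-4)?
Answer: 436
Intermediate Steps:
M(K) = 24 - 4*K (M(K) = (-6 + K)*(-4) = 24 - 4*K)
H = 0 (H = -561*0 = 0)
H - M(115) = 0 - (24 - 4*115) = 0 - (24 - 460) = 0 - 1*(-436) = 0 + 436 = 436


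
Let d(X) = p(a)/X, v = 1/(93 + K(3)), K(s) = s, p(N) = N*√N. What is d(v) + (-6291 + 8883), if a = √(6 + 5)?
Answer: 2592 + 96*11^(¾) ≈ 3171.9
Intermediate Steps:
a = √11 ≈ 3.3166
p(N) = N^(3/2)
v = 1/96 (v = 1/(93 + 3) = 1/96 ≈ 0.010417)
d(X) = 11^(¾)/X (d(X) = (√11)^(3/2)/X = 11^(¾)/X)
d(v) + (-6291 + 8883) = 11^(¾)/(1/96) + (-6291 + 8883) = 11^(¾)*96 + 2592 = 96*11^(¾) + 2592 = 2592 + 96*11^(¾)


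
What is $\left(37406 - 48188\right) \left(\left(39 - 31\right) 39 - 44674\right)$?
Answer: $478311084$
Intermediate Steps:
$\left(37406 - 48188\right) \left(\left(39 - 31\right) 39 - 44674\right) = - 10782 \left(8 \cdot 39 - 44674\right) = - 10782 \left(312 - 44674\right) = \left(-10782\right) \left(-44362\right) = 478311084$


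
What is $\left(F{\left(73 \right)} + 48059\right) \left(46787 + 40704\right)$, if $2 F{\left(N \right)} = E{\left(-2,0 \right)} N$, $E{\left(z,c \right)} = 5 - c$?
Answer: $\frac{8441394153}{2} \approx 4.2207 \cdot 10^{9}$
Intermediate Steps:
$F{\left(N \right)} = \frac{5 N}{2}$ ($F{\left(N \right)} = \frac{\left(5 - 0\right) N}{2} = \frac{\left(5 + 0\right) N}{2} = \frac{5 N}{2}$)
$\left(F{\left(73 \right)} + 48059\right) \left(46787 + 40704\right) = \left(\frac{5}{2} \cdot 73 + 48059\right) \left(46787 + 40704\right) = \left(\frac{365}{2} + 48059\right) 87491 = \frac{96483}{2} \cdot 87491 = \frac{8441394153}{2}$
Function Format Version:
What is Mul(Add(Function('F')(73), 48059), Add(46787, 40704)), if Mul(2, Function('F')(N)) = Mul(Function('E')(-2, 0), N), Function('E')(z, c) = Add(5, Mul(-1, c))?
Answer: Rational(8441394153, 2) ≈ 4.2207e+9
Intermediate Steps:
Function('F')(N) = Mul(Rational(5, 2), N) (Function('F')(N) = Mul(Rational(1, 2), Mul(Add(5, Mul(-1, 0)), N)) = Mul(Rational(1, 2), Mul(Add(5, 0), N)) = Mul(Rational(1, 2), Mul(5, N)) = Mul(Rational(5, 2), N))
Mul(Add(Function('F')(73), 48059), Add(46787, 40704)) = Mul(Add(Mul(Rational(5, 2), 73), 48059), Add(46787, 40704)) = Mul(Add(Rational(365, 2), 48059), 87491) = Mul(Rational(96483, 2), 87491) = Rational(8441394153, 2)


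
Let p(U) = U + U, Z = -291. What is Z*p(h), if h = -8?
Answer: 4656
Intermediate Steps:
p(U) = 2*U
Z*p(h) = -582*(-8) = -291*(-16) = 4656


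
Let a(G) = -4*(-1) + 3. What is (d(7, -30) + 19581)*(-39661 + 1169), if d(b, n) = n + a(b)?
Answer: -752826536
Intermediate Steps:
a(G) = 7 (a(G) = 4 + 3 = 7)
d(b, n) = 7 + n (d(b, n) = n + 7 = 7 + n)
(d(7, -30) + 19581)*(-39661 + 1169) = ((7 - 30) + 19581)*(-39661 + 1169) = (-23 + 19581)*(-38492) = 19558*(-38492) = -752826536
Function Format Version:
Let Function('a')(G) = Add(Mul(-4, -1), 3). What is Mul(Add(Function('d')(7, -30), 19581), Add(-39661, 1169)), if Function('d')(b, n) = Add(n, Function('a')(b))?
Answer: -752826536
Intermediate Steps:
Function('a')(G) = 7 (Function('a')(G) = Add(4, 3) = 7)
Function('d')(b, n) = Add(7, n) (Function('d')(b, n) = Add(n, 7) = Add(7, n))
Mul(Add(Function('d')(7, -30), 19581), Add(-39661, 1169)) = Mul(Add(Add(7, -30), 19581), Add(-39661, 1169)) = Mul(Add(-23, 19581), -38492) = Mul(19558, -38492) = -752826536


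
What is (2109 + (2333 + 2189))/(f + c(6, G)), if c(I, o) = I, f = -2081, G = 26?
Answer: -6631/2075 ≈ -3.1957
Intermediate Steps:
(2109 + (2333 + 2189))/(f + c(6, G)) = (2109 + (2333 + 2189))/(-2081 + 6) = (2109 + 4522)/(-2075) = 6631*(-1/2075) = -6631/2075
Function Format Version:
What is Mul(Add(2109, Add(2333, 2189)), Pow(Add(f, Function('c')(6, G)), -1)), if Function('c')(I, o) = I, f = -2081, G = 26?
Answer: Rational(-6631, 2075) ≈ -3.1957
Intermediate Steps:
Mul(Add(2109, Add(2333, 2189)), Pow(Add(f, Function('c')(6, G)), -1)) = Mul(Add(2109, Add(2333, 2189)), Pow(Add(-2081, 6), -1)) = Mul(Add(2109, 4522), Pow(-2075, -1)) = Mul(6631, Rational(-1, 2075)) = Rational(-6631, 2075)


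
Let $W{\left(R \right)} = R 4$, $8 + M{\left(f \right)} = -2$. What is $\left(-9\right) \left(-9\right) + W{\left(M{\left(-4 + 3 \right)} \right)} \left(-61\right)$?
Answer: $2521$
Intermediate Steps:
$M{\left(f \right)} = -10$ ($M{\left(f \right)} = -8 - 2 = -10$)
$W{\left(R \right)} = 4 R$
$\left(-9\right) \left(-9\right) + W{\left(M{\left(-4 + 3 \right)} \right)} \left(-61\right) = \left(-9\right) \left(-9\right) + 4 \left(-10\right) \left(-61\right) = 81 - -2440 = 81 + 2440 = 2521$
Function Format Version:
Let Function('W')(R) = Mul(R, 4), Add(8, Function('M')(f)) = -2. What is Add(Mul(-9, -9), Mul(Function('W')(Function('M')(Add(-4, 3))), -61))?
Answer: 2521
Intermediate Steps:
Function('M')(f) = -10 (Function('M')(f) = Add(-8, -2) = -10)
Function('W')(R) = Mul(4, R)
Add(Mul(-9, -9), Mul(Function('W')(Function('M')(Add(-4, 3))), -61)) = Add(Mul(-9, -9), Mul(Mul(4, -10), -61)) = Add(81, Mul(-40, -61)) = Add(81, 2440) = 2521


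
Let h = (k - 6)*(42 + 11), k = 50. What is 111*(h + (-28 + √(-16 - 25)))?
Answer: 255744 + 111*I*√41 ≈ 2.5574e+5 + 710.75*I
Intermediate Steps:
h = 2332 (h = (50 - 6)*(42 + 11) = 44*53 = 2332)
111*(h + (-28 + √(-16 - 25))) = 111*(2332 + (-28 + √(-16 - 25))) = 111*(2332 + (-28 + √(-41))) = 111*(2332 + (-28 + I*√41)) = 111*(2304 + I*√41) = 255744 + 111*I*√41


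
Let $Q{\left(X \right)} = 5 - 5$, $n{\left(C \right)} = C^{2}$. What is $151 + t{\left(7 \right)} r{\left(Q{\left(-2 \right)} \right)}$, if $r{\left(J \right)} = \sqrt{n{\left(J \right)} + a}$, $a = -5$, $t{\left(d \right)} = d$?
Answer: $151 + 7 i \sqrt{5} \approx 151.0 + 15.652 i$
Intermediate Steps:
$Q{\left(X \right)} = 0$
$r{\left(J \right)} = \sqrt{-5 + J^{2}}$ ($r{\left(J \right)} = \sqrt{J^{2} - 5} = \sqrt{-5 + J^{2}}$)
$151 + t{\left(7 \right)} r{\left(Q{\left(-2 \right)} \right)} = 151 + 7 \sqrt{-5 + 0^{2}} = 151 + 7 \sqrt{-5 + 0} = 151 + 7 \sqrt{-5} = 151 + 7 i \sqrt{5}$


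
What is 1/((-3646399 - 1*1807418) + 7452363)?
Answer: 1/1998546 ≈ 5.0036e-7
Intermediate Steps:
1/((-3646399 - 1*1807418) + 7452363) = 1/((-3646399 - 1807418) + 7452363) = 1/(-5453817 + 7452363) = 1/1998546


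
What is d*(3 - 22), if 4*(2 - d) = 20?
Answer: 57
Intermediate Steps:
d = -3 (d = 2 - ¼*20 = 2 - 5 = -3)
d*(3 - 22) = -3*(3 - 22) = -3*(-19) = 57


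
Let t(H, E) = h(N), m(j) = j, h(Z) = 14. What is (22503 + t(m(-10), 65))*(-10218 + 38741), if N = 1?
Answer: 642252391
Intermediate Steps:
t(H, E) = 14
(22503 + t(m(-10), 65))*(-10218 + 38741) = (22503 + 14)*(-10218 + 38741) = 22517*28523 = 642252391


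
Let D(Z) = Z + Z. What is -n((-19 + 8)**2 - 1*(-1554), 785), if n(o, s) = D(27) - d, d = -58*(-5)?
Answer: 236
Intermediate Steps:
D(Z) = 2*Z
d = 290
n(o, s) = -236 (n(o, s) = 2*27 - 1*290 = 54 - 290 = -236)
-n((-19 + 8)**2 - 1*(-1554), 785) = -1*(-236) = 236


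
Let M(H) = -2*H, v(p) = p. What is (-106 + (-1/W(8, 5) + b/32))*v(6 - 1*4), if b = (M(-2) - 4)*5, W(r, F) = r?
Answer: -849/4 ≈ -212.25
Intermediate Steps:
b = 0 (b = (-2*(-2) - 4)*5 = (4 - 4)*5 = 0*5 = 0)
(-106 + (-1/W(8, 5) + b/32))*v(6 - 1*4) = (-106 + (-1/8 + 0/32))*(6 - 1*4) = (-106 + (-1*⅛ + 0*(1/32)))*(6 - 4) = (-106 + (-⅛ + 0))*2 = (-106 - ⅛)*2 = -849/8*2 = -849/4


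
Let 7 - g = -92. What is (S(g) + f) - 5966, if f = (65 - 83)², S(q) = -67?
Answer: -5709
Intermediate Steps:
g = 99 (g = 7 - 1*(-92) = 7 + 92 = 99)
f = 324 (f = (-18)² = 324)
(S(g) + f) - 5966 = (-67 + 324) - 5966 = 257 - 5966 = -5709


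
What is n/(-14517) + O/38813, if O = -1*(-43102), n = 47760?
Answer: -409332382/187816107 ≈ -2.1794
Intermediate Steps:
O = 43102
n/(-14517) + O/38813 = 47760/(-14517) + 43102/38813 = 47760*(-1/14517) + 43102*(1/38813) = -15920/4839 + 43102/38813 = -409332382/187816107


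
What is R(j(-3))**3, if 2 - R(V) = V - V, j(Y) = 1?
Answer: 8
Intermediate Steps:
R(V) = 2 (R(V) = 2 - (V - V) = 2 - 1*0 = 2 + 0 = 2)
R(j(-3))**3 = 2**3 = 8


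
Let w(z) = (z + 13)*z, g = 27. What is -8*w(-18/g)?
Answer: 592/9 ≈ 65.778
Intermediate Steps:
w(z) = z*(13 + z) (w(z) = (13 + z)*z = z*(13 + z))
-8*w(-18/g) = -8*(-18/27)*(13 - 18/27) = -8*(-18*1/27)*(13 - 18*1/27) = -(-16)*(13 - ⅔)/3 = -(-16)*37/(3*3) = -8*(-74/9) = 592/9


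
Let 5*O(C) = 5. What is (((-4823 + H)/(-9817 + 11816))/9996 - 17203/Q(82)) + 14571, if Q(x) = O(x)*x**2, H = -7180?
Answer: 81558378479443/5598291454 ≈ 14568.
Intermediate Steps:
O(C) = 1 (O(C) = (1/5)*5 = 1)
Q(x) = x**2 (Q(x) = 1*x**2 = x**2)
(((-4823 + H)/(-9817 + 11816))/9996 - 17203/Q(82)) + 14571 = (((-4823 - 7180)/(-9817 + 11816))/9996 - 17203/(82**2)) + 14571 = (-12003/1999*(1/9996) - 17203/6724) + 14571 = (-12003*1/1999*(1/9996) - 17203*1/6724) + 14571 = (-12003/1999*1/9996 - 17203/6724) + 14571 = (-4001/6660668 - 17203/6724) + 14571 = -14326296791/5598291454 + 14571 = 81558378479443/5598291454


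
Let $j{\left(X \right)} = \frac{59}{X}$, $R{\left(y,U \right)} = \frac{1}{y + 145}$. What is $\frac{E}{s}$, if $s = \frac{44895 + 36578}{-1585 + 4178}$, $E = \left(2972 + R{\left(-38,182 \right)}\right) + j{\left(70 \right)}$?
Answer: $\frac{57737457159}{610232770} \approx 94.615$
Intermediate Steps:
$R{\left(y,U \right)} = \frac{1}{145 + y}$
$E = \frac{22266663}{7490}$ ($E = \left(2972 + \frac{1}{145 - 38}\right) + \frac{59}{70} = \left(2972 + \frac{1}{107}\right) + 59 \cdot \frac{1}{70} = \left(2972 + \frac{1}{107}\right) + \frac{59}{70} = \frac{318005}{107} + \frac{59}{70} = \frac{22266663}{7490} \approx 2972.9$)
$s = \frac{81473}{2593} \approx 31.42$
$\frac{E}{s} = \frac{22266663}{7490 \cdot \frac{81473}{2593}} = \frac{22266663}{7490} \cdot \frac{2593}{81473} = \frac{57737457159}{610232770}$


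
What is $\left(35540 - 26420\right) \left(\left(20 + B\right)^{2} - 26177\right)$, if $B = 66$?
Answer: $-171282720$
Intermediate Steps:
$\left(35540 - 26420\right) \left(\left(20 + B\right)^{2} - 26177\right) = \left(35540 - 26420\right) \left(\left(20 + 66\right)^{2} - 26177\right) = 9120 \left(86^{2} - 26177\right) = 9120 \left(7396 - 26177\right) = 9120 \left(-18781\right) = -171282720$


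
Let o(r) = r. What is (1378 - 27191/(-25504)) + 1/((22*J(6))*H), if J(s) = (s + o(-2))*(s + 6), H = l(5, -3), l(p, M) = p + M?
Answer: 2321333195/1683264 ≈ 1379.1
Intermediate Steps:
l(p, M) = M + p
H = 2 (H = -3 + 5 = 2)
J(s) = (-2 + s)*(6 + s) (J(s) = (s - 2)*(s + 6) = (-2 + s)*(6 + s))
(1378 - 27191/(-25504)) + 1/((22*J(6))*H) = (1378 - 27191/(-25504)) + 1/((22*(-12 + 6**2 + 4*6))*2) = (1378 - 27191*(-1/25504)) + 1/((22*(-12 + 36 + 24))*2) = (1378 + 27191/25504) + 1/((22*48)*2) = 35171703/25504 + 1/(1056*2) = 35171703/25504 + 1/2112 = 2321333195/1683264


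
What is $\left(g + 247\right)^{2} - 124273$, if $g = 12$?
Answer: $-57192$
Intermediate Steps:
$\left(g + 247\right)^{2} - 124273 = \left(12 + 247\right)^{2} - 124273 = 259^{2} - 124273 = 67081 - 124273 = -57192$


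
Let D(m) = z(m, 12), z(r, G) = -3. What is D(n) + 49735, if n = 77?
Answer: 49732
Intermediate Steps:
D(m) = -3
D(n) + 49735 = -3 + 49735 = 49732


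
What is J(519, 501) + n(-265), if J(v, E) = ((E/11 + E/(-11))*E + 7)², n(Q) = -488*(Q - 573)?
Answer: 408993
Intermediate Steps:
n(Q) = 279624 - 488*Q (n(Q) = -488*(-573 + Q) = 279624 - 488*Q)
J(v, E) = 49 (J(v, E) = ((E*(1/11) + E*(-1/11))*E + 7)² = ((E/11 - E/11)*E + 7)² = (0*E + 7)² = (0 + 7)² = 7² = 49)
J(519, 501) + n(-265) = 49 + (279624 - 488*(-265)) = 49 + (279624 + 129320) = 49 + 408944 = 408993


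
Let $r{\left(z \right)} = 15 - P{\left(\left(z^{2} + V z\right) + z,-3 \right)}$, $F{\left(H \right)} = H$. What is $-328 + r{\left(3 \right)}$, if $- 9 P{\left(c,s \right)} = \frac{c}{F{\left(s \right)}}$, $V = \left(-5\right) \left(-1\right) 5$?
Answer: $- \frac{2846}{9} \approx -316.22$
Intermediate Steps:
$V = 25$ ($V = 5 \cdot 5 = 25$)
$P{\left(c,s \right)} = - \frac{c}{9 s}$ ($P{\left(c,s \right)} = - \frac{c \frac{1}{s}}{9} = - \frac{c}{9 s}$)
$r{\left(z \right)} = 15 - \frac{26 z}{27} - \frac{z^{2}}{27}$ ($r{\left(z \right)} = 15 - - \frac{\left(z^{2} + 25 z\right) + z}{9 \left(-3\right)} = 15 - \left(- \frac{1}{9}\right) \left(z^{2} + 26 z\right) \left(- \frac{1}{3}\right) = 15 - \left(\frac{z^{2}}{27} + \frac{26 z}{27}\right) = 15 - \frac{26 z}{27} - \frac{z^{2}}{27}$)
$-328 + r{\left(3 \right)} = -328 + \left(15 - \frac{26 + 3}{9}\right) = -328 + \left(15 - \frac{1}{9} \cdot 29\right) = -328 + \left(15 - \frac{29}{9}\right) = -328 + \frac{106}{9} = - \frac{2846}{9}$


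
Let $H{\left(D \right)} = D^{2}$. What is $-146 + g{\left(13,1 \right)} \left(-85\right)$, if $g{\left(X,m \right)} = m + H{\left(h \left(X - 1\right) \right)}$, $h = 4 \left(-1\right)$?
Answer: $-196071$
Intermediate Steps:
$h = -4$
$g{\left(X,m \right)} = m + \left(4 - 4 X\right)^{2}$ ($g{\left(X,m \right)} = m + \left(- 4 \left(X - 1\right)\right)^{2} = m + \left(- 4 \left(-1 + X\right)\right)^{2} = m + \left(4 - 4 X\right)^{2}$)
$-146 + g{\left(13,1 \right)} \left(-85\right) = -146 + \left(1 + 16 \left(1 - 13\right)^{2}\right) \left(-85\right) = -146 + \left(1 + 16 \left(-12\right)^{2}\right) \left(-85\right) = -146 + \left(1 + 16 \cdot 144\right) \left(-85\right) = -146 + \left(1 + 2304\right) \left(-85\right) = -146 + 2305 \left(-85\right) = -146 - 195925 = -196071$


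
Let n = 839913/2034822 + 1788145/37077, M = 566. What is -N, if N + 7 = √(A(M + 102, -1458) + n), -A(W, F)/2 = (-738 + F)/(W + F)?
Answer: 7 - √14709678545555805837794730/584329659630 ≈ 0.43638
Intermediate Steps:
A(W, F) = -2*(-738 + F)/(F + W) (A(W, F) = -2*(-738 + F)/(W + F) = -2*(-738 + F)/(F + W))
n = 71954867441/1479315594 (n = 839913*(1/2034822) + 1788145*(1/37077) = 279971/678274 + 105185/2181 = 71954867441/1479315594 ≈ 48.641)
N = -7 + √14709678545555805837794730/584329659630 (N = -7 + √(2*(738 - 1*(-1458))/(-1458 + (566 + 102)) + 71954867441/1479315594) = -7 + √(2*(738 + 1458)/(-1458 + 668) + 71954867441/1479315594) = -7 + √(2*2196/(-790) + 71954867441/1479315594) = -7 + √(2*(-1/790)*2196 + 71954867441/1479315594) = -7 + √(-2196/395 + 71954867441/1479315594) = -7 + √(25173595594771/584329659630) = -7 + √14709678545555805837794730/584329659630 ≈ -0.43638)
-N = -(-7 + √14709678545555805837794730/584329659630) = 7 - √14709678545555805837794730/584329659630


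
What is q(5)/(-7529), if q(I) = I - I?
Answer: 0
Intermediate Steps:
q(I) = 0
q(5)/(-7529) = 0/(-7529) = -1/7529*0 = 0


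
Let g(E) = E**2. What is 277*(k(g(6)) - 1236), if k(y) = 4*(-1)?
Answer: -343480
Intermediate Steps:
k(y) = -4
277*(k(g(6)) - 1236) = 277*(-4 - 1236) = 277*(-1240) = -343480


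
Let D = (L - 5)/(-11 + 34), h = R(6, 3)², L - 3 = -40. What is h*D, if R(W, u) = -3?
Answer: -378/23 ≈ -16.435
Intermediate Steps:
L = -37 (L = 3 - 40 = -37)
h = 9 (h = (-3)² = 9)
D = -42/23 (D = (-37 - 5)/(-11 + 34) = -42/23 ≈ -1.8261)
h*D = 9*(-42/23) = -378/23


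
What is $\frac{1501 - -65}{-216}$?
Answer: $- \frac{29}{4} \approx -7.25$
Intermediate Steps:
$\frac{1501 - -65}{-216} = - \frac{1501 + 65}{216} = \left(- \frac{1}{216}\right) 1566 = - \frac{29}{4}$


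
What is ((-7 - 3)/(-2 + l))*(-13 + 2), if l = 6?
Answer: 55/2 ≈ 27.500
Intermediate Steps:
((-7 - 3)/(-2 + l))*(-13 + 2) = ((-7 - 3)/(-2 + 6))*(-13 + 2) = -10/4*(-11) = -10*¼*(-11) = -5/2*(-11) = 55/2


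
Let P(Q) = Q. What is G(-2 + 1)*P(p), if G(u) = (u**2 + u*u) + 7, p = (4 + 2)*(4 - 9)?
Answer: -270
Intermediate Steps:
p = -30 (p = 6*(-5) = -30)
G(u) = 7 + 2*u**2 (G(u) = (u**2 + u**2) + 7 = 2*u**2 + 7 = 7 + 2*u**2)
G(-2 + 1)*P(p) = (7 + 2*(-2 + 1)**2)*(-30) = (7 + 2*(-1)**2)*(-30) = (7 + 2*1)*(-30) = (7 + 2)*(-30) = 9*(-30) = -270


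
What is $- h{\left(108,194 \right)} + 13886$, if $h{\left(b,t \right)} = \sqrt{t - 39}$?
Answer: $13886 - \sqrt{155} \approx 13874.0$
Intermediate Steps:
$h{\left(b,t \right)} = \sqrt{-39 + t}$
$- h{\left(108,194 \right)} + 13886 = - \sqrt{-39 + 194} + 13886 = - \sqrt{155} + 13886 = 13886 - \sqrt{155}$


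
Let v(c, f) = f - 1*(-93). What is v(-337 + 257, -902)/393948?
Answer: -809/393948 ≈ -0.0020536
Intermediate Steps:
v(c, f) = 93 + f (v(c, f) = f + 93 = 93 + f)
v(-337 + 257, -902)/393948 = (93 - 902)/393948 = -809*1/393948 = -809/393948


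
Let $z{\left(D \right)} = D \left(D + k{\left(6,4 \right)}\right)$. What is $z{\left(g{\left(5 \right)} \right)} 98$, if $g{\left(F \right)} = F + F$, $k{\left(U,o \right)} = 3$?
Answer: $12740$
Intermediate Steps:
$g{\left(F \right)} = 2 F$
$z{\left(D \right)} = D \left(3 + D\right)$ ($z{\left(D \right)} = D \left(D + 3\right) = D \left(3 + D\right)$)
$z{\left(g{\left(5 \right)} \right)} 98 = 2 \cdot 5 \left(3 + 2 \cdot 5\right) 98 = 10 \left(3 + 10\right) 98 = 10 \cdot 13 \cdot 98 = 130 \cdot 98 = 12740$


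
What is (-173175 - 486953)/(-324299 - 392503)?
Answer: 330064/358401 ≈ 0.92093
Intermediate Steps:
(-173175 - 486953)/(-324299 - 392503) = -660128/(-716802) = -660128*(-1/716802) = 330064/358401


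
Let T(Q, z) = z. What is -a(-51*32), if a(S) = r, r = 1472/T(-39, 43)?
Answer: -1472/43 ≈ -34.233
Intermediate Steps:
r = 1472/43 ≈ 34.233
a(S) = 1472/43
-a(-51*32) = -1*1472/43 = -1472/43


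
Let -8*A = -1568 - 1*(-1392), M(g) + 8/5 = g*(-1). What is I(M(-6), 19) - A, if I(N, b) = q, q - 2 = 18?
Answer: -2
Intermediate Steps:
M(g) = -8/5 - g (M(g) = -8/5 + g*(-1) = -8/5 - g)
A = 22 (A = -(-1568 - 1*(-1392))/8 = -(-1568 + 1392)/8 = -⅛*(-176) = 22)
q = 20 (q = 2 + 18 = 20)
I(N, b) = 20
I(M(-6), 19) - A = 20 - 1*22 = 20 - 22 = -2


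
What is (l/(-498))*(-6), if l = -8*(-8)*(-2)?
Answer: -128/83 ≈ -1.5422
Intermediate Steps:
l = -128 (l = 64*(-2) = -128)
(l/(-498))*(-6) = -128/(-498)*(-6) = -128*(-1/498)*(-6) = (64/249)*(-6) = -128/83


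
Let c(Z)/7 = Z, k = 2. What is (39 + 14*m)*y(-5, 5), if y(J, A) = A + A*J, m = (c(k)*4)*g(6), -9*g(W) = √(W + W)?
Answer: -780 + 31360*√3/9 ≈ 5255.2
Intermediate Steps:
c(Z) = 7*Z
g(W) = -√2*√W/9 (g(W) = -√(W + W)/9 = -√2*√W/9)
m = -112*√3/9 (m = ((7*2)*4)*(-√2*√6/9) = (14*4)*(-2*√3/9) = 56*(-2*√3/9) = -112*√3/9 ≈ -21.554)
(39 + 14*m)*y(-5, 5) = (39 + 14*(-112*√3/9))*(5*(1 - 5)) = (39 - 1568*√3/9)*(5*(-4)) = (39 - 1568*√3/9)*(-20) = -780 + 31360*√3/9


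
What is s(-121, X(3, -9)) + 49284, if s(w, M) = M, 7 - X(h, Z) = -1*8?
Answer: 49299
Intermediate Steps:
X(h, Z) = 15 (X(h, Z) = 7 - (-1)*8 = 7 - 1*(-8) = 7 + 8 = 15)
s(-121, X(3, -9)) + 49284 = 15 + 49284 = 49299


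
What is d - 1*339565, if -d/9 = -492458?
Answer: 4092557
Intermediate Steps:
d = 4432122 (d = -9*(-492458) = 4432122)
d - 1*339565 = 4432122 - 1*339565 = 4432122 - 339565 = 4092557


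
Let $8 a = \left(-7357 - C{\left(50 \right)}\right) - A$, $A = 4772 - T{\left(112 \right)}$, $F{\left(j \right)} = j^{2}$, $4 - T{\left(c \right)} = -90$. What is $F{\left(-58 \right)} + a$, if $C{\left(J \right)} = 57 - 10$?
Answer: $\frac{7415}{4} \approx 1853.8$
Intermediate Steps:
$T{\left(c \right)} = 94$ ($T{\left(c \right)} = 4 - -90 = 4 + 90 = 94$)
$C{\left(J \right)} = 47$
$A = 4678$ ($A = 4772 - 94 = 4678$)
$a = - \frac{6041}{4}$ ($a = \frac{\left(-7357 - 47\right) - 4678}{8} = \frac{-7404 - 4678}{8} = \frac{1}{8} \left(-12082\right) = - \frac{6041}{4} \approx -1510.3$)
$F{\left(-58 \right)} + a = \left(-58\right)^{2} - \frac{6041}{4} = 3364 - \frac{6041}{4} = \frac{7415}{4}$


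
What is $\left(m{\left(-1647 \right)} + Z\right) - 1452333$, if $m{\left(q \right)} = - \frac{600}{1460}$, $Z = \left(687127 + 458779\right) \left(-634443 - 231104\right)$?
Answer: $- \frac{72404097562825}{73} \approx -9.9184 \cdot 10^{11}$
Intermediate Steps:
$Z = -991835500582$ ($Z = 1145906 \left(-865547\right) = -991835500582$)
$m{\left(q \right)} = - \frac{30}{73}$ ($m{\left(q \right)} = \left(-600\right) \frac{1}{1460} = - \frac{30}{73}$)
$\left(m{\left(-1647 \right)} + Z\right) - 1452333 = \left(- \frac{30}{73} - 991835500582\right) - 1452333 = - \frac{72403991542516}{73} - 1452333 = - \frac{72404097562825}{73}$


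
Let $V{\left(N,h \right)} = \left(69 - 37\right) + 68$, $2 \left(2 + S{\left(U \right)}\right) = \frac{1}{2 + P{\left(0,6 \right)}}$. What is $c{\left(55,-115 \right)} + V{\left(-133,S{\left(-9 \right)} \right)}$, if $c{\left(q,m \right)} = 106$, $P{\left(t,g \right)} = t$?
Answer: $206$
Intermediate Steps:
$S{\left(U \right)} = - \frac{7}{4}$ ($S{\left(U \right)} = -2 + \frac{1}{2 \left(2 + 0\right)} = -2 + \frac{1}{2 \cdot 2} = -2 + \frac{1}{2} \cdot \frac{1}{2} = -2 + \frac{1}{4} = - \frac{7}{4}$)
$V{\left(N,h \right)} = 100$ ($V{\left(N,h \right)} = 32 + 68 = 100$)
$c{\left(55,-115 \right)} + V{\left(-133,S{\left(-9 \right)} \right)} = 106 + 100 = 206$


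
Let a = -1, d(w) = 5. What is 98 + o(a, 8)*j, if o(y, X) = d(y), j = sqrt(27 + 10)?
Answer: 98 + 5*sqrt(37) ≈ 128.41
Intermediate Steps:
j = sqrt(37) ≈ 6.0828
o(y, X) = 5
98 + o(a, 8)*j = 98 + 5*sqrt(37)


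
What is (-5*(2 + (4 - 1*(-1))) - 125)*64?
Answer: -10240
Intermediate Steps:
(-5*(2 + (4 - 1*(-1))) - 125)*64 = (-5*(2 + (4 + 1)) - 125)*64 = (-5*(2 + 5) - 125)*64 = (-5*7 - 125)*64 = (-35 - 125)*64 = -160*64 = -10240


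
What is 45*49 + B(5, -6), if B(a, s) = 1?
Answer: 2206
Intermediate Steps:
45*49 + B(5, -6) = 45*49 + 1 = 2205 + 1 = 2206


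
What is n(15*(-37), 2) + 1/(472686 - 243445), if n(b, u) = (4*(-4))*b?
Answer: 2035660081/229241 ≈ 8880.0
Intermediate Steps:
n(b, u) = -16*b
n(15*(-37), 2) + 1/(472686 - 243445) = -240*(-37) + 1/(472686 - 243445) = -16*(-555) + 1/229241 = 8880 + 1/229241 = 2035660081/229241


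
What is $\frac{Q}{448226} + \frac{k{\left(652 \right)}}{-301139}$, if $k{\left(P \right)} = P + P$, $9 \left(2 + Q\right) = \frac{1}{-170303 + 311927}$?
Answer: $- \frac{745763777579773}{172045538324355024} \approx -0.0043347$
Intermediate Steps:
$Q = - \frac{2549231}{1274616}$ ($Q = -2 + \frac{1}{9 \left(-170303 + 311927\right)} = -2 + \frac{1}{9 \cdot 141624} = -2 + \frac{1}{9} \cdot \frac{1}{141624} = -2 + \frac{1}{1274616} = - \frac{2549231}{1274616} \approx -2.0$)
$k{\left(P \right)} = 2 P$
$\frac{Q}{448226} + \frac{k{\left(652 \right)}}{-301139} = - \frac{2549231}{1274616 \cdot 448226} + \frac{2 \cdot 652}{-301139} = \left(- \frac{2549231}{1274616}\right) \frac{1}{448226} + 1304 \left(- \frac{1}{301139}\right) = - \frac{2549231}{571316031216} - \frac{1304}{301139} = - \frac{745763777579773}{172045538324355024}$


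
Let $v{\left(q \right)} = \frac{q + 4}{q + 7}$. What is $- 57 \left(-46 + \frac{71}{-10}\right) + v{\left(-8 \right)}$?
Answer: $\frac{30307}{10} \approx 3030.7$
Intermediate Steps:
$v{\left(q \right)} = \frac{4 + q}{7 + q}$
$- 57 \left(-46 + \frac{71}{-10}\right) + v{\left(-8 \right)} = - 57 \left(-46 + \frac{71}{-10}\right) + \frac{4 - 8}{7 - 8} = - 57 \left(-46 + 71 \left(- \frac{1}{10}\right)\right) + \frac{1}{-1} \left(-4\right) = - 57 \left(-46 - \frac{71}{10}\right) - -4 = \left(-57\right) \left(- \frac{531}{10}\right) + 4 = \frac{30267}{10} + 4 = \frac{30307}{10}$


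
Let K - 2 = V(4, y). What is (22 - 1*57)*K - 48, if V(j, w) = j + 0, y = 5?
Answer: -258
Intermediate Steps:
V(j, w) = j
K = 6 (K = 2 + 4 = 6)
(22 - 1*57)*K - 48 = (22 - 1*57)*6 - 48 = (22 - 57)*6 - 48 = -35*6 - 48 = -210 - 48 = -258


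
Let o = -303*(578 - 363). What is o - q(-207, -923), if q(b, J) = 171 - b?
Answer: -65523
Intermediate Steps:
o = -65145 (o = -303*215 = -65145)
o - q(-207, -923) = -65145 - (171 - 1*(-207)) = -65145 - (171 + 207) = -65145 - 1*378 = -65145 - 378 = -65523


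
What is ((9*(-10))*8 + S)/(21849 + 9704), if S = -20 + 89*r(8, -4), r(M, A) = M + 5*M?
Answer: 3532/31553 ≈ 0.11194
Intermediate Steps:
r(M, A) = 6*M
S = 4252 (S = -20 + 89*(6*8) = -20 + 89*48 = -20 + 4272 = 4252)
((9*(-10))*8 + S)/(21849 + 9704) = ((9*(-10))*8 + 4252)/(21849 + 9704) = (-90*8 + 4252)/31553 = (-720 + 4252)*(1/31553) = 3532*(1/31553) = 3532/31553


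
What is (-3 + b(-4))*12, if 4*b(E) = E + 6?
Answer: -30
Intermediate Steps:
b(E) = 3/2 + E/4 (b(E) = (E + 6)/4 = (6 + E)/4 = 3/2 + E/4)
(-3 + b(-4))*12 = (-3 + (3/2 + (¼)*(-4)))*12 = (-3 + (3/2 - 1))*12 = (-3 + ½)*12 = -5/2*12 = -30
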